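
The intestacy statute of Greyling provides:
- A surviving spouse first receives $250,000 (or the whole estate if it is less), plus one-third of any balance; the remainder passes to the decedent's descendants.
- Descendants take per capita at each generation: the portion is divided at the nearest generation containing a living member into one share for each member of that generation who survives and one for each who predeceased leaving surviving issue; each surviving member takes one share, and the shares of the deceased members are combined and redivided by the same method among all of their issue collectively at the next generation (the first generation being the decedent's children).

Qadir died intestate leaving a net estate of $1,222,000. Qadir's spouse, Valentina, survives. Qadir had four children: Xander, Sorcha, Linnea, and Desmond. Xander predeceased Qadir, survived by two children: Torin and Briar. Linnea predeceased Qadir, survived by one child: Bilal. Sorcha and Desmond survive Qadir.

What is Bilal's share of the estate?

Bilal receives $108,000.

Valentina first takes $250,000, leaving a balance of $972,000. Valentina then takes one-third of the balance ($324,000), for a total of $574,000. The remaining $648,000 passes to the descendants.
The descendants' portion ($648,000) is divided at the children's generation into 4 shares of $162,000. Sorcha and Desmond each take $162,000. The 2 shares of the deceased (Xander and Linnea) are combined into a pool of $324,000.
That pool ($324,000) is divided at the grandchildren's generation equally among Torin, Briar, and Bilal: $108,000 each.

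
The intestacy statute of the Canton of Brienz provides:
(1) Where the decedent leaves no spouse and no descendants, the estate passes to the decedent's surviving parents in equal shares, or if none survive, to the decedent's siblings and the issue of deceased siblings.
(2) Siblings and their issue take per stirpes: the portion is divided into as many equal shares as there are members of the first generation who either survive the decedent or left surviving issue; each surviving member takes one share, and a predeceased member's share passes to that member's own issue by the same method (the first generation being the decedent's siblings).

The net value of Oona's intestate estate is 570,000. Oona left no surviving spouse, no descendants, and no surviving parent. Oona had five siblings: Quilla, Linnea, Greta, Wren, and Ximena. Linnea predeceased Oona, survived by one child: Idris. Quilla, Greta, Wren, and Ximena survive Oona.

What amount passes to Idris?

Idris receives 114,000.

The entire 570,000 passes to the siblings and their issue.
That amount (570,000) is divided into 5 shares of 114,000: Quilla, Greta, Wren, and Ximena each take 114,000; Linnea's 114,000 share passes to Linnea's issue.
Linnea's share (114,000) passes entirely to Idris.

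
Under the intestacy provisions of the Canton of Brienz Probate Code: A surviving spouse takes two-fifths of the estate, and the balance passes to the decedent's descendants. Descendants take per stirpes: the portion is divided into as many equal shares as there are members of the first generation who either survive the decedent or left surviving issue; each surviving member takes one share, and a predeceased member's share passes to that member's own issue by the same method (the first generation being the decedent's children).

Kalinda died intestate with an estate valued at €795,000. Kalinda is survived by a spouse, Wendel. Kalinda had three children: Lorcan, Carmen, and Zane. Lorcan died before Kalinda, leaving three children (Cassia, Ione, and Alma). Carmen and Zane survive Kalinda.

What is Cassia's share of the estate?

Wendel takes two-fifths of €795,000 = €318,000. The remaining €477,000 passes to the descendants.
The descendants' portion (€477,000) is divided into 3 shares of €159,000: Carmen and Zane each take €159,000; Lorcan's €159,000 share passes to Lorcan's issue.
Lorcan's share (€159,000) is divided into 3 shares of €53,000: Cassia, Ione, and Alma each take €53,000.

Cassia receives €53,000.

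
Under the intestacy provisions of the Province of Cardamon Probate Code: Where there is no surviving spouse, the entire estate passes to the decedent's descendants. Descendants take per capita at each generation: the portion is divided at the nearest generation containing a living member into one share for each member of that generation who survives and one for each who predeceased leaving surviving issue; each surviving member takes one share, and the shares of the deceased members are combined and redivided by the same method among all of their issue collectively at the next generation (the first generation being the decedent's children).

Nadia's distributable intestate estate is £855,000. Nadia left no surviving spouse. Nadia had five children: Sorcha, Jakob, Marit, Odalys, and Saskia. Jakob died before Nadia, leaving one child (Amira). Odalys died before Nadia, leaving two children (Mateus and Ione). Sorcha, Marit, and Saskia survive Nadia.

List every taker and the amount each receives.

Sorcha: £171,000; Amira: £114,000; Marit: £171,000; Mateus: £114,000; Ione: £114,000; Saskia: £171,000

The entire £855,000 passes to the descendants.
That amount (£855,000) is divided at the children's generation into 5 shares of £171,000. Sorcha, Marit, and Saskia each take £171,000. The 2 shares of the deceased (Jakob and Odalys) are combined into a pool of £342,000.
That pool (£342,000) is divided at the grandchildren's generation equally among Amira, Mateus, and Ione: £114,000 each.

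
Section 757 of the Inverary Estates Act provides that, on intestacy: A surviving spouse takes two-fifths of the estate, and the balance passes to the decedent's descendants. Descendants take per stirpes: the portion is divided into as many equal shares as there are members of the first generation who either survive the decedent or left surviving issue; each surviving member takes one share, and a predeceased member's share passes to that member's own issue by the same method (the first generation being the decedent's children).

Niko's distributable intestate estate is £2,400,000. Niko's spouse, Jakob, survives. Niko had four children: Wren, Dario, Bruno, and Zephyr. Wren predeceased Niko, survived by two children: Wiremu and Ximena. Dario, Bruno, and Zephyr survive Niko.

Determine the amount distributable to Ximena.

Jakob takes two-fifths of £2,400,000 = £960,000. The remaining £1,440,000 passes to the descendants.
The descendants' portion (£1,440,000) is divided into 4 shares of £360,000: Dario, Bruno, and Zephyr each take £360,000; Wren's £360,000 share passes to Wren's issue.
Wren's share (£360,000) is divided into 2 shares of £180,000: Wiremu and Ximena each take £180,000.

Ximena receives £180,000.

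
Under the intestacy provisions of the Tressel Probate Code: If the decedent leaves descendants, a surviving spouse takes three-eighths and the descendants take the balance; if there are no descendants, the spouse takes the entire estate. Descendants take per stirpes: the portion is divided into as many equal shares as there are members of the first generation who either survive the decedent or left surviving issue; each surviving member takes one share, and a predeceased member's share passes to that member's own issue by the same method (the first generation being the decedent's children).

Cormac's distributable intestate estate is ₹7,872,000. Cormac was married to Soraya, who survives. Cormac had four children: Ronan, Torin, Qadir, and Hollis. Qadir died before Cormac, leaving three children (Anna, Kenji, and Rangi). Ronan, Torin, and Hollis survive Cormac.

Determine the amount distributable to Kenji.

Soraya takes three-eighths of ₹7,872,000 = ₹2,952,000. The remaining ₹4,920,000 passes to the descendants.
The descendants' portion (₹4,920,000) is divided into 4 shares of ₹1,230,000: Ronan, Torin, and Hollis each take ₹1,230,000; Qadir's ₹1,230,000 share passes to Qadir's issue.
Qadir's share (₹1,230,000) is divided into 3 shares of ₹410,000: Anna, Kenji, and Rangi each take ₹410,000.

Kenji receives ₹410,000.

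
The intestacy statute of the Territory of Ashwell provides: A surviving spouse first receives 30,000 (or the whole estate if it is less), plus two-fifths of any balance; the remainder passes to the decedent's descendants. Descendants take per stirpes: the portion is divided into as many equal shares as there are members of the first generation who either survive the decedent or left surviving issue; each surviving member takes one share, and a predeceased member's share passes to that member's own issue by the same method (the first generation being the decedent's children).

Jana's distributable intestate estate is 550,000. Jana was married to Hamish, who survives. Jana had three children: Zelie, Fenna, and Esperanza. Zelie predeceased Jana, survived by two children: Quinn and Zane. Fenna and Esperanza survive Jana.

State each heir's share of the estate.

Hamish first takes 30,000, leaving a balance of 520,000. Hamish then takes two-fifths of the balance (208,000), for a total of 238,000. The remaining 312,000 passes to the descendants.
The descendants' portion (312,000) is divided into 3 shares of 104,000: Fenna and Esperanza each take 104,000; Zelie's 104,000 share passes to Zelie's issue.
Zelie's share (104,000) is divided into 2 shares of 52,000: Quinn and Zane each take 52,000.

Hamish: 238,000; Quinn: 52,000; Zane: 52,000; Fenna: 104,000; Esperanza: 104,000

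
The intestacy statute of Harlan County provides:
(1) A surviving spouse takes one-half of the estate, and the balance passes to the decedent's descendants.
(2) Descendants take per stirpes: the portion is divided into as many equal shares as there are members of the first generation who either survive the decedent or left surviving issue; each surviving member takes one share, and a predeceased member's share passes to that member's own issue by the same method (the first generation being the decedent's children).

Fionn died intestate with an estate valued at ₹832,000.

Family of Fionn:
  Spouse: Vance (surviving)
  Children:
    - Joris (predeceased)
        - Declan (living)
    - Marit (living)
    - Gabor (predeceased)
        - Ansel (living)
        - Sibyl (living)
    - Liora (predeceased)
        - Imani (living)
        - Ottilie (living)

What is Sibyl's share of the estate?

Vance takes one-half of ₹832,000 = ₹416,000. The remaining ₹416,000 passes to the descendants.
The descendants' portion (₹416,000) is divided into 4 shares of ₹104,000: Marit takes ₹104,000; Joris's ₹104,000 share passes to Joris's issue; Gabor's ₹104,000 share passes to Gabor's issue; Liora's ₹104,000 share passes to Liora's issue.
Joris's share (₹104,000) passes entirely to Declan.
Gabor's share (₹104,000) is divided into 2 shares of ₹52,000: Ansel and Sibyl each take ₹52,000.
Liora's share (₹104,000) is divided into 2 shares of ₹52,000: Imani and Ottilie each take ₹52,000.

Sibyl receives ₹52,000.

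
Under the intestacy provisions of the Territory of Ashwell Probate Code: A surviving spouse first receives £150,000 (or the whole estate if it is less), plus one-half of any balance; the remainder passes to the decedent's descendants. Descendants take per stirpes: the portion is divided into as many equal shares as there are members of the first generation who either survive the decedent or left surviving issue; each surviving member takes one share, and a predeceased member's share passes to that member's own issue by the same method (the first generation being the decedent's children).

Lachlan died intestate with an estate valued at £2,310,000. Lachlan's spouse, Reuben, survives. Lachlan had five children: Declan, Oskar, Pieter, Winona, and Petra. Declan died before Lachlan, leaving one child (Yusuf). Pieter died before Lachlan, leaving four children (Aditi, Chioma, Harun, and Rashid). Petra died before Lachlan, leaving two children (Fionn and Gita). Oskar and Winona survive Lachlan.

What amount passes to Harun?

Harun receives £54,000.

Reuben first takes £150,000, leaving a balance of £2,160,000. Reuben then takes one-half of the balance (£1,080,000), for a total of £1,230,000. The remaining £1,080,000 passes to the descendants.
The descendants' portion (£1,080,000) is divided into 5 shares of £216,000: Oskar and Winona each take £216,000; Declan's £216,000 share passes to Declan's issue; Pieter's £216,000 share passes to Pieter's issue; Petra's £216,000 share passes to Petra's issue.
Declan's share (£216,000) passes entirely to Yusuf.
Pieter's share (£216,000) is divided into 4 shares of £54,000: Aditi, Chioma, Harun, and Rashid each take £54,000.
Petra's share (£216,000) is divided into 2 shares of £108,000: Fionn and Gita each take £108,000.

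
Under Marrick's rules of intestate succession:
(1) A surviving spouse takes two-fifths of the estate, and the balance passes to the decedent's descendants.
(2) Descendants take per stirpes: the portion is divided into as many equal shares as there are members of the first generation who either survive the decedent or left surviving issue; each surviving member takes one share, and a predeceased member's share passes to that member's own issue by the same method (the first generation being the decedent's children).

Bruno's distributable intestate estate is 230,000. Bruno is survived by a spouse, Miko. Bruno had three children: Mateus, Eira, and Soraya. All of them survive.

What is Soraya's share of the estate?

Miko takes two-fifths of 230,000 = 92,000. The remaining 138,000 passes to the descendants.
The descendants' portion (138,000) is divided into 3 shares of 46,000: Mateus, Eira, and Soraya each take 46,000.

Soraya receives 46,000.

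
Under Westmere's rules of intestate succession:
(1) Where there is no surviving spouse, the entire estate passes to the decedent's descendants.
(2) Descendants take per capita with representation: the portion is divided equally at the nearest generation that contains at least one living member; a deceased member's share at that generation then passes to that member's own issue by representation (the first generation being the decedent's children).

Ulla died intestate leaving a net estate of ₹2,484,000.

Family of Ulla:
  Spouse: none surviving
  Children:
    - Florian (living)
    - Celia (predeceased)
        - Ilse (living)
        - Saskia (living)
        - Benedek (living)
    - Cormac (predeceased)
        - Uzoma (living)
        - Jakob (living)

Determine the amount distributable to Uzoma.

Uzoma receives ₹414,000.

The entire ₹2,484,000 passes to the descendants.
That amount (₹2,484,000) is divided into 3 shares of ₹828,000: Florian takes ₹828,000; Celia's ₹828,000 share passes to Celia's issue; Cormac's ₹828,000 share passes to Cormac's issue.
Celia's share (₹828,000) is divided into 3 shares of ₹276,000: Ilse, Saskia, and Benedek each take ₹276,000.
Cormac's share (₹828,000) is divided into 2 shares of ₹414,000: Uzoma and Jakob each take ₹414,000.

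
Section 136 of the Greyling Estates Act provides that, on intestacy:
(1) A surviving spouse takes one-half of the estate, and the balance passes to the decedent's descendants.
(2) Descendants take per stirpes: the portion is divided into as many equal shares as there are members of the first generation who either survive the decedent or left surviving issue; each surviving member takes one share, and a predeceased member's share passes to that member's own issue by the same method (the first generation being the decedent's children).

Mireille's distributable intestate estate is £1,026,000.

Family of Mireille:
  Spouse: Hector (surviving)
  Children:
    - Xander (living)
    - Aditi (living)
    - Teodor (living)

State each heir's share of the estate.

Hector: £513,000; Xander: £171,000; Aditi: £171,000; Teodor: £171,000

Hector takes one-half of £1,026,000 = £513,000. The remaining £513,000 passes to the descendants.
The descendants' portion (£513,000) is divided into 3 shares of £171,000: Xander, Aditi, and Teodor each take £171,000.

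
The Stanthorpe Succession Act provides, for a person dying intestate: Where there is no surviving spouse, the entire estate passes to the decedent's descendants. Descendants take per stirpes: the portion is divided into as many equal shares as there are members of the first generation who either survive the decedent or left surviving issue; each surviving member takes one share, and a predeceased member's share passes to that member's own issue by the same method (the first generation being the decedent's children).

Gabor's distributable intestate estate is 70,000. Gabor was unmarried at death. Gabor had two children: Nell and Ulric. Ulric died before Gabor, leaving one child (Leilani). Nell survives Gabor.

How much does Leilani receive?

The entire 70,000 passes to the descendants.
That amount (70,000) is divided into 2 shares of 35,000: Nell takes 35,000; Ulric's 35,000 share passes to Ulric's issue.
Ulric's share (35,000) passes entirely to Leilani.

Leilani receives 35,000.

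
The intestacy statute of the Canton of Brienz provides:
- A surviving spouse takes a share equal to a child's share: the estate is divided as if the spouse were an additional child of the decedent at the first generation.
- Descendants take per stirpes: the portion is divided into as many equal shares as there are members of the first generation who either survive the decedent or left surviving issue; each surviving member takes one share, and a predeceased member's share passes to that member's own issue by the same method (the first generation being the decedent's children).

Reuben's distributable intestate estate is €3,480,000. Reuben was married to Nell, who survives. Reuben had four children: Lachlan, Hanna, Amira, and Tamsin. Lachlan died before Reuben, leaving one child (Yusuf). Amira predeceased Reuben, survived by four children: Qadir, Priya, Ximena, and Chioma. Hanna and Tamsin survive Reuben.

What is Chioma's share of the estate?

The spouse counts as an additional share at the children's level, so there are 5 primary shares of €696,000. Nell takes one such share (€696,000).
The children's combined portion (€2,784,000) is divided into 4 shares of €696,000: Hanna and Tamsin each take €696,000; Lachlan's €696,000 share passes to Lachlan's issue; Amira's €696,000 share passes to Amira's issue.
Lachlan's share (€696,000) passes entirely to Yusuf.
Amira's share (€696,000) is divided into 4 shares of €174,000: Qadir, Priya, Ximena, and Chioma each take €174,000.

Chioma receives €174,000.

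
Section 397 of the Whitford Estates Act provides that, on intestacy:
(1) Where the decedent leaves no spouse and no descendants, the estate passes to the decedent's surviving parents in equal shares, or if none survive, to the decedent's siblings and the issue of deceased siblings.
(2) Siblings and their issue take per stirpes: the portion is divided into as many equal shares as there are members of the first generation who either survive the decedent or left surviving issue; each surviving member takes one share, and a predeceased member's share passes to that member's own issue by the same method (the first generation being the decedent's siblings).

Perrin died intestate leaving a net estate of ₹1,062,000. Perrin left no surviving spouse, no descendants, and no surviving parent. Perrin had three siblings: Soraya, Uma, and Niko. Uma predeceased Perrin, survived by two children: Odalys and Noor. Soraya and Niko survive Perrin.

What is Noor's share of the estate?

The entire ₹1,062,000 passes to the siblings and their issue.
That amount (₹1,062,000) is divided into 3 shares of ₹354,000: Soraya and Niko each take ₹354,000; Uma's ₹354,000 share passes to Uma's issue.
Uma's share (₹354,000) is divided into 2 shares of ₹177,000: Odalys and Noor each take ₹177,000.

Noor receives ₹177,000.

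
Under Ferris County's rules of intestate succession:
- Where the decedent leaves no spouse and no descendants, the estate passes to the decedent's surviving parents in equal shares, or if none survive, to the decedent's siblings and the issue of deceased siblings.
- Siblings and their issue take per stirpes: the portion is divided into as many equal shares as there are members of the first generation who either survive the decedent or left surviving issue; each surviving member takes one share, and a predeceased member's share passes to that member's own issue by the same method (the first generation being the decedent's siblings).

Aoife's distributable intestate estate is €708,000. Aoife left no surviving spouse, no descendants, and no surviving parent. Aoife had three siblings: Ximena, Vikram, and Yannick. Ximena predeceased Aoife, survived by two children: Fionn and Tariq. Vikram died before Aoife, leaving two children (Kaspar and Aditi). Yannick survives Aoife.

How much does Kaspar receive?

The entire €708,000 passes to the siblings and their issue.
That amount (€708,000) is divided into 3 shares of €236,000: Yannick takes €236,000; Ximena's €236,000 share passes to Ximena's issue; Vikram's €236,000 share passes to Vikram's issue.
Ximena's share (€236,000) is divided into 2 shares of €118,000: Fionn and Tariq each take €118,000.
Vikram's share (€236,000) is divided into 2 shares of €118,000: Kaspar and Aditi each take €118,000.

Kaspar receives €118,000.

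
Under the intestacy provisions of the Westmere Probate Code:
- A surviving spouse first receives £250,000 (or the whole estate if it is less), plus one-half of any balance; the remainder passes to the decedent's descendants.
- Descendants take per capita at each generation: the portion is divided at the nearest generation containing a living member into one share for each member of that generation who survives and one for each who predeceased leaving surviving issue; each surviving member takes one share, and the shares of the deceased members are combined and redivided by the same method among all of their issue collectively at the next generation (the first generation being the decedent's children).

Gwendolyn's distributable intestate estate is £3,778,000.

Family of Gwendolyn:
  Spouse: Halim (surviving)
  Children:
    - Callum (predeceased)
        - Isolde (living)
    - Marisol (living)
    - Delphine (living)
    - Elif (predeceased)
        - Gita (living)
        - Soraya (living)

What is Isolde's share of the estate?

Isolde receives £294,000.

Halim first takes £250,000, leaving a balance of £3,528,000. Halim then takes one-half of the balance (£1,764,000), for a total of £2,014,000. The remaining £1,764,000 passes to the descendants.
The descendants' portion (£1,764,000) is divided at the children's generation into 4 shares of £441,000. Marisol and Delphine each take £441,000. The 2 shares of the deceased (Callum and Elif) are combined into a pool of £882,000.
That pool (£882,000) is divided at the grandchildren's generation equally among Isolde, Gita, and Soraya: £294,000 each.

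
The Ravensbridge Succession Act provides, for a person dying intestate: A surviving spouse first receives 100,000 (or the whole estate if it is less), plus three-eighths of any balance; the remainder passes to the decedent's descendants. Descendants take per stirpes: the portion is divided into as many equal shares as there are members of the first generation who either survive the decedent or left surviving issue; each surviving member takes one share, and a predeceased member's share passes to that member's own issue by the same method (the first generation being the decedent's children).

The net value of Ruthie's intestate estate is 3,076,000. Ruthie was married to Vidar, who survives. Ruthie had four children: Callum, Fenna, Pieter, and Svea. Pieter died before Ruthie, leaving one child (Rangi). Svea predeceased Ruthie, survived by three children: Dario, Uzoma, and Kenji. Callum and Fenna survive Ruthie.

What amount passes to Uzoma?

Vidar first takes 100,000, leaving a balance of 2,976,000. Vidar then takes three-eighths of the balance (1,116,000), for a total of 1,216,000. The remaining 1,860,000 passes to the descendants.
The descendants' portion (1,860,000) is divided into 4 shares of 465,000: Callum and Fenna each take 465,000; Pieter's 465,000 share passes to Pieter's issue; Svea's 465,000 share passes to Svea's issue.
Pieter's share (465,000) passes entirely to Rangi.
Svea's share (465,000) is divided into 3 shares of 155,000: Dario, Uzoma, and Kenji each take 155,000.

Uzoma receives 155,000.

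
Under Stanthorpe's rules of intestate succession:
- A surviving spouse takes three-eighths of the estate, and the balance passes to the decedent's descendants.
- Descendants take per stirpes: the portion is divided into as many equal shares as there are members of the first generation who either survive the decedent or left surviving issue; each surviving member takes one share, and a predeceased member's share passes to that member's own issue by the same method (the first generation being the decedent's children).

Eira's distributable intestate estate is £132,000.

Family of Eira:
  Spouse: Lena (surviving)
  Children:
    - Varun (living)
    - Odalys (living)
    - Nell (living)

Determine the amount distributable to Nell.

Nell receives £27,500.

Lena takes three-eighths of £132,000 = £49,500. The remaining £82,500 passes to the descendants.
The descendants' portion (£82,500) is divided into 3 shares of £27,500: Varun, Odalys, and Nell each take £27,500.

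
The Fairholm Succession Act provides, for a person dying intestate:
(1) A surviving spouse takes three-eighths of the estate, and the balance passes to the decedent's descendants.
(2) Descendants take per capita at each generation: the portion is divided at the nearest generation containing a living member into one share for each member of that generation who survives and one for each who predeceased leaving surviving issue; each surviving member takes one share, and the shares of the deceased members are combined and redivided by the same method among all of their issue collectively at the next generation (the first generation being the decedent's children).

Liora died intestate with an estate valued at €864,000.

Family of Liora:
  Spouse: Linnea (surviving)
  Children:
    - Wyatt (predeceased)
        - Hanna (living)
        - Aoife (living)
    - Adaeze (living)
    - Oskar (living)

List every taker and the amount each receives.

Linnea takes three-eighths of €864,000 = €324,000. The remaining €540,000 passes to the descendants.
The descendants' portion (€540,000) is divided at the children's generation into 3 shares of €180,000. Adaeze and Oskar each take €180,000. The remaining share for the deceased Wyatt (€180,000) is carried to the next generation.
That pool (€180,000) is divided at the grandchildren's generation equally among Hanna and Aoife: €90,000 each.

Linnea: €324,000; Hanna: €90,000; Aoife: €90,000; Adaeze: €180,000; Oskar: €180,000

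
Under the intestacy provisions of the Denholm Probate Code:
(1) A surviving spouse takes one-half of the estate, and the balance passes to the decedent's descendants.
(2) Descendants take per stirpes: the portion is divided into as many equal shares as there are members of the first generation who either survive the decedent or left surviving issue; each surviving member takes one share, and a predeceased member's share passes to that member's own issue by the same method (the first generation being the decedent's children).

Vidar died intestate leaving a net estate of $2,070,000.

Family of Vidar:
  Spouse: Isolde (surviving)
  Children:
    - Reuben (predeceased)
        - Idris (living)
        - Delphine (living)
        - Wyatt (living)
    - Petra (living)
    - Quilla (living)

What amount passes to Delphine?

Delphine receives $115,000.

Isolde takes one-half of $2,070,000 = $1,035,000. The remaining $1,035,000 passes to the descendants.
The descendants' portion ($1,035,000) is divided into 3 shares of $345,000: Petra and Quilla each take $345,000; Reuben's $345,000 share passes to Reuben's issue.
Reuben's share ($345,000) is divided into 3 shares of $115,000: Idris, Delphine, and Wyatt each take $115,000.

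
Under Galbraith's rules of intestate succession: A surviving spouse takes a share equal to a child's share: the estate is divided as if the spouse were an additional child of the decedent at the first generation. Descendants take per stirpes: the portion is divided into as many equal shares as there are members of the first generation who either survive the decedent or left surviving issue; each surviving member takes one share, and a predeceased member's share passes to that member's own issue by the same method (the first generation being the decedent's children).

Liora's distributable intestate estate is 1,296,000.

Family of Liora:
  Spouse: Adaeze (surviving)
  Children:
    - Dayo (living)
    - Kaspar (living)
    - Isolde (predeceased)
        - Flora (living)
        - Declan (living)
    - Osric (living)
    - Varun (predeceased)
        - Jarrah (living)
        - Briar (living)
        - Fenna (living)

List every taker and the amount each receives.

The spouse counts as an additional share at the children's level, so there are 6 primary shares of 216,000. Adaeze takes one such share (216,000).
The children's combined portion (1,080,000) is divided into 5 shares of 216,000: Dayo, Kaspar, and Osric each take 216,000; Isolde's 216,000 share passes to Isolde's issue; Varun's 216,000 share passes to Varun's issue.
Isolde's share (216,000) is divided into 2 shares of 108,000: Flora and Declan each take 108,000.
Varun's share (216,000) is divided into 3 shares of 72,000: Jarrah, Briar, and Fenna each take 72,000.

Adaeze: 216,000; Dayo: 216,000; Kaspar: 216,000; Flora: 108,000; Declan: 108,000; Osric: 216,000; Jarrah: 72,000; Briar: 72,000; Fenna: 72,000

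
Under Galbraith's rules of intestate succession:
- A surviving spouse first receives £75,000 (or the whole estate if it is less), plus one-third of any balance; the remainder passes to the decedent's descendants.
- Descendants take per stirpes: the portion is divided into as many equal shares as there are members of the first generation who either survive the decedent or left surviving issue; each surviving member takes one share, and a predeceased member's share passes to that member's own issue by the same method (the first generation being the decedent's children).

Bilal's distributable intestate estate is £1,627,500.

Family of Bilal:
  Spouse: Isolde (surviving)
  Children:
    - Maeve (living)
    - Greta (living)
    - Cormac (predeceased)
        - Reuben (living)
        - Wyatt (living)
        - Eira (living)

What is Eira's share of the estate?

Eira receives £115,000.

Isolde first takes £75,000, leaving a balance of £1,552,500. Isolde then takes one-third of the balance (£517,500), for a total of £592,500. The remaining £1,035,000 passes to the descendants.
The descendants' portion (£1,035,000) is divided into 3 shares of £345,000: Maeve and Greta each take £345,000; Cormac's £345,000 share passes to Cormac's issue.
Cormac's share (£345,000) is divided into 3 shares of £115,000: Reuben, Wyatt, and Eira each take £115,000.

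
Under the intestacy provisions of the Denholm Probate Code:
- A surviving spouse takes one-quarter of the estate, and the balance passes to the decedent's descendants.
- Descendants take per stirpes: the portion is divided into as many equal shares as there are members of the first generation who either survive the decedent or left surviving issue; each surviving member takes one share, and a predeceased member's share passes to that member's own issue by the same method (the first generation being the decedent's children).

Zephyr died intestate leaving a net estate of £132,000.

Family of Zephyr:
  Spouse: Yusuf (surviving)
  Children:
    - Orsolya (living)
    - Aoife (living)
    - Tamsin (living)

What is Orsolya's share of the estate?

Yusuf takes one-quarter of £132,000 = £33,000. The remaining £99,000 passes to the descendants.
The descendants' portion (£99,000) is divided into 3 shares of £33,000: Orsolya, Aoife, and Tamsin each take £33,000.

Orsolya receives £33,000.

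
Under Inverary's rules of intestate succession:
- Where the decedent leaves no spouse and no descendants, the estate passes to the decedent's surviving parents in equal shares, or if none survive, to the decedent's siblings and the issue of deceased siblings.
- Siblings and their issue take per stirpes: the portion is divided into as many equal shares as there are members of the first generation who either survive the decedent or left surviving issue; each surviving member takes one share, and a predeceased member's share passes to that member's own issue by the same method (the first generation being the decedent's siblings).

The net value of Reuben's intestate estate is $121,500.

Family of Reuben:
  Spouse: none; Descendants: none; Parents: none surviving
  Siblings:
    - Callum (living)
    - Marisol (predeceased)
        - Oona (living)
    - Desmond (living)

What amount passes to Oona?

Oona receives $40,500.

The entire $121,500 passes to the siblings and their issue.
That amount ($121,500) is divided into 3 shares of $40,500: Callum and Desmond each take $40,500; Marisol's $40,500 share passes to Marisol's issue.
Marisol's share ($40,500) passes entirely to Oona.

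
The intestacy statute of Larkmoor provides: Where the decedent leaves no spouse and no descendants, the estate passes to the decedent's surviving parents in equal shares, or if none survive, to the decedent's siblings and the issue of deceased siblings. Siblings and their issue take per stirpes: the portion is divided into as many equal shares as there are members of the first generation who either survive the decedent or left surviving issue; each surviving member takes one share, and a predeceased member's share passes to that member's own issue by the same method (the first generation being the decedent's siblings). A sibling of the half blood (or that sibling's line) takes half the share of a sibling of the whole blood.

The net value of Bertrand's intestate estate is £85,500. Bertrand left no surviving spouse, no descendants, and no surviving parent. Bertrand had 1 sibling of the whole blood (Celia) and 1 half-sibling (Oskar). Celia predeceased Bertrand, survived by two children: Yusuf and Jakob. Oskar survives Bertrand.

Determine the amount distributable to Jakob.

Jakob receives £28,500.

The entire £85,500 passes to the siblings and their issue.
Counting each half-blood sibling's line as half a unit, there are 3/2 units in £85,500, so one unit is £57,000. Whole-blood lines (Celia) take £57,000 each; half-blood lines (Oskar) take £28,500 each.
Celia's share (£57,000) is divided into 2 shares of £28,500: Yusuf and Jakob each take £28,500.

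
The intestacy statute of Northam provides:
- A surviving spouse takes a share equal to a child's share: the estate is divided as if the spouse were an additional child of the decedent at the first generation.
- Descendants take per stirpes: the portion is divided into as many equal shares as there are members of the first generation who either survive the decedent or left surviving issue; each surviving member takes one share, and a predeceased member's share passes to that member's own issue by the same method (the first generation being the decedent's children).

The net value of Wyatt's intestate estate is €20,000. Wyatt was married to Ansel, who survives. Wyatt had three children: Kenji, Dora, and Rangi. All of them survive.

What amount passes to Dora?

Dora receives €5,000.

The spouse counts as an additional share at the children's level, so there are 4 primary shares of €5,000. Ansel takes one such share (€5,000).
The children's combined portion (€15,000) is divided into 3 shares of €5,000: Kenji, Dora, and Rangi each take €5,000.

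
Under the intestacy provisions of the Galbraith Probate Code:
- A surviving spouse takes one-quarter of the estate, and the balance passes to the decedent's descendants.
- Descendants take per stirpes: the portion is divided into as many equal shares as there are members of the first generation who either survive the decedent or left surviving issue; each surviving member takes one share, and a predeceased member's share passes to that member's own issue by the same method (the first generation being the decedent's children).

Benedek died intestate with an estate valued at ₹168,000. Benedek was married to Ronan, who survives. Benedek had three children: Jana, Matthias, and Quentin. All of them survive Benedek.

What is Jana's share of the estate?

Jana receives ₹42,000.

Ronan takes one-quarter of ₹168,000 = ₹42,000. The remaining ₹126,000 passes to the descendants.
The descendants' portion (₹126,000) is divided into 3 shares of ₹42,000: Jana, Matthias, and Quentin each take ₹42,000.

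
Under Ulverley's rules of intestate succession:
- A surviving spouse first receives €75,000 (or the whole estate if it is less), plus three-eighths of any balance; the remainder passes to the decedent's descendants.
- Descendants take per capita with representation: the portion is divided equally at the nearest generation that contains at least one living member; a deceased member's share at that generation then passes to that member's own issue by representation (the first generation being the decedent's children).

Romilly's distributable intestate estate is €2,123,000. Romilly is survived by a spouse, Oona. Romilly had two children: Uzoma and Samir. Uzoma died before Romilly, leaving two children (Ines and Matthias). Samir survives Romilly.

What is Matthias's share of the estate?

Oona first takes €75,000, leaving a balance of €2,048,000. Oona then takes three-eighths of the balance (€768,000), for a total of €843,000. The remaining €1,280,000 passes to the descendants.
The descendants' portion (€1,280,000) is divided into 2 shares of €640,000: Samir takes €640,000; Uzoma's €640,000 share passes to Uzoma's issue.
Uzoma's share (€640,000) is divided into 2 shares of €320,000: Ines and Matthias each take €320,000.

Matthias receives €320,000.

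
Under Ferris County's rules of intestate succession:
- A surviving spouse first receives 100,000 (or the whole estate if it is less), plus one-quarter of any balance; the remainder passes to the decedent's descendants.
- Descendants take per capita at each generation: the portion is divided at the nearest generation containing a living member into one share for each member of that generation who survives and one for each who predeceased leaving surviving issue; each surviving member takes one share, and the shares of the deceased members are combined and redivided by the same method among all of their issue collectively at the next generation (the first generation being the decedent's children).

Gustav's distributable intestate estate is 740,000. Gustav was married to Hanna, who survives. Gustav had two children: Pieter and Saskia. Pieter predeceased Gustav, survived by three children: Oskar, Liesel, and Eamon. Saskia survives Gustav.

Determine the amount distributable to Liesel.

Liesel receives 80,000.

Hanna first takes 100,000, leaving a balance of 640,000. Hanna then takes one-quarter of the balance (160,000), for a total of 260,000. The remaining 480,000 passes to the descendants.
The descendants' portion (480,000) is divided at the children's generation into 2 shares of 240,000. Saskia takes 240,000. The remaining share for the deceased Pieter (240,000) is carried to the next generation.
That pool (240,000) is divided at the grandchildren's generation equally among Oskar, Liesel, and Eamon: 80,000 each.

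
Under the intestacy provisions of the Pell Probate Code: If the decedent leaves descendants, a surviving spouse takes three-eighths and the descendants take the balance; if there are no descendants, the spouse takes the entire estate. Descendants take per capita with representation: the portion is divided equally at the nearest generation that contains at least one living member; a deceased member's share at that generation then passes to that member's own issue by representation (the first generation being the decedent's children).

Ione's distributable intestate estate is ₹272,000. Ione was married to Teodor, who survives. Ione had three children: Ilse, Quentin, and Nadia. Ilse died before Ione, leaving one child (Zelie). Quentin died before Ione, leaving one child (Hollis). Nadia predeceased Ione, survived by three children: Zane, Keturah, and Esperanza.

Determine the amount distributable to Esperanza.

Esperanza receives ₹34,000.

Teodor takes three-eighths of ₹272,000 = ₹102,000. The remaining ₹170,000 passes to the descendants.
No child survives, so the initial division is made at the grandchildren's generation.
The descendants' portion (₹170,000) is divided into 5 shares of ₹34,000: Zelie, Hollis, Zane, Keturah, and Esperanza each take ₹34,000.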